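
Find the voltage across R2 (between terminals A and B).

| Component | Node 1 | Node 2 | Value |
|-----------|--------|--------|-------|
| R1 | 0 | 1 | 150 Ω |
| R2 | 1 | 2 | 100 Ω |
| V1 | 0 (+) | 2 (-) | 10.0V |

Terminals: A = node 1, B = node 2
R1 and R2 are in series across V1 (node 0 → node 1 → node 2), and the output A–B is taken across R2, so this is a voltage divider.
Series current: I = V1/(R1 + R2) = 10/(150 + 100) = 10/250 = 0.04 A
V_R2 = I × R2 = V1 × R2/(R1 + R2) = 10 × 100/250 = 4 V

Final answer: 4 V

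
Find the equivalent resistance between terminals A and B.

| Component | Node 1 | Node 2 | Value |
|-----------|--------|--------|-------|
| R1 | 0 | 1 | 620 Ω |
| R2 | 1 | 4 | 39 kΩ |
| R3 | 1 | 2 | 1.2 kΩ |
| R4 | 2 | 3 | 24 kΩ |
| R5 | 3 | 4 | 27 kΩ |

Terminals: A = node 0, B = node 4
Reduce the network between node 0 (A) and node 4 (B) by series/parallel combination:
  Rs1 = R3 + R4 (series, joined only at node 2) = 1200 + 24000 = 25200 Ω
  Rs2 = R5 + Rs1 (series, joined only at node 3) = 27000 + 25200 = 52200 Ω
  Rp1 = R2 ‖ Rs2 (parallel, both between nodes 1 and 4) = 1/(1/39000 + 1/52200) = 22320 Ω
  Rs3 = R1 + Rp1 (series, joined only at node 1) = 620 + 22320 = 22940 Ω
R_eq = 22.94 kΩ

Final answer: 22.94 kΩ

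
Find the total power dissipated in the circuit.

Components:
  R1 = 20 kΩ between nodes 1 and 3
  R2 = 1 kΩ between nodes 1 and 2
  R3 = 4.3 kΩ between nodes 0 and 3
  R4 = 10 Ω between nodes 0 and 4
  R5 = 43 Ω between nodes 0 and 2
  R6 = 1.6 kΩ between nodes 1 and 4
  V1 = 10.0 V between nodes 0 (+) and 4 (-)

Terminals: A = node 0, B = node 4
Nodal analysis, taking node 4 as the 0 V reference.
Source V1 fixes V_0 = 10 V.
KCL at each unknown node (sum of currents leaving = 0; resistances in Ω):
  Node 1: (V_1 - V_3)/20000 + (V_1 - V_2)/1000 + (V_1 - 0)/1600 = 0
  Node 2: (V_2 - V_1)/1000 + (V_2 - 10)/43 = 0
  Node 3: (V_3 - V_1)/20000 + (V_3 - 10)/4300 = 0
Collecting terms (coefficients in siemens):
  0.001675·V_1 - 0.001·V_2 - 0.00005·V_3 = 0
  0.02426·V_2 - 0.001·V_1 = 0.2326
  0.0002826·V_3 - 0.00005·V_1 = 0.002326
Solving these 3 simultaneous equations (Gaussian elimination) gives:
  V_1 = 6.154 V, V_2 = 9.841 V, V_3 = 9.319 V
Power in each resistor, P = (ΔV)²/R:
  P_R1 = (6.154 - 9.319)²/20000 = 0.0005011 W
  P_R2 = (6.154 - 9.841)²/1000 = 0.0136 W
  P_R3 = (10 - 9.319)²/4300 = 0.0001077 W
  P_R4 = (10 - 0)²/10 = 10 W
  P_R5 = (10 - 9.841)²/43 = 0.0005848 W
  P_R6 = (6.154 - 0)²/1600 = 0.02367 W
P_total = P_R1 + P_R2 + P_R3 + P_R4 + P_R5 + P_R6 = 10.04 W

Final answer: 10.04 W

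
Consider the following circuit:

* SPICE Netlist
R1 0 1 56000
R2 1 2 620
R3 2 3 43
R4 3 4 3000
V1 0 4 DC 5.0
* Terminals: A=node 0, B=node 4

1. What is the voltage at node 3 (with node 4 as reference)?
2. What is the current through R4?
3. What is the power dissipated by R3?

Nodal analysis, taking node 4 as the 0 V reference.
Source V1 fixes V_0 = 5 V.
KCL at each unknown node (sum of currents leaving = 0; resistances in Ω):
  Node 1: (V_1 - 5)/56000 + (V_1 - V_2)/620 = 0
  Node 2: (V_2 - V_1)/620 + (V_2 - V_3)/43 = 0
  Node 3: (V_3 - V_2)/43 + (V_3 - 0)/3000 = 0
Collecting terms (coefficients in siemens):
  0.001631·V_1 - 0.001613·V_2 = 0.00008929
  0.02487·V_2 - 0.001613·V_1 - 0.02326·V_3 = 0
  0.02359·V_3 - 0.02326·V_2 = 0
Solving these 3 simultaneous equations (Gaussian elimination) gives:
  V_1 = 0.307 V, V_2 = 0.255 V, V_3 = 0.2514 V
Part 1:
  Read off the nodal solution: V_3 = 0.2514 V
Part 2:
  I_R4 = (V_3 - V_4)/R4 = (0.2514 - 0)/3000 = 0.0000838 A
  Magnitude: I_R4 = 0.0000838 A
Part 3:
  I_R3 = (V_2 - V_3)/R3 = (0.255 - 0.2514)/43 = 0.0000838 A
  P_R3 = I_R3² × R3 = (0.0000838)² × 43 = 0.000000302 W

Final answers:
1. V_3 = 0.2514 V
2. I_R4 = 8.38e-05 A
3. P_R3 = 3.02e-07 W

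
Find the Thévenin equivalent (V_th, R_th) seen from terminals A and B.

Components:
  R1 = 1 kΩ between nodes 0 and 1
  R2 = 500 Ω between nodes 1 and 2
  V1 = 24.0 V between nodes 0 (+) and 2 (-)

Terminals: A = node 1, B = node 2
Step 1 — V_th is the open-circuit voltage V_A - V_B (nothing connected across the terminals).
Nodal analysis, taking node 2 as the 0 V reference.
Source V1 fixes V_0 = 24 V.
KCL at each unknown node (sum of currents leaving = 0; resistances in Ω):
  Node 1: (V_1 - 24)/1000 + (V_1 - 0)/500 = 0
Collecting terms: 0.003 × V_1 = 0.024  =>  V_1 = 8 V
V_th = V_1 - V_2 = 8 - 0 = 8 V
Step 2 — R_th: zero the source — replace V1 by a short circuit (node 2 merges into node 0) — and find the resistance seen between A (node 1) and B (node 0).
Reduce the network between node 1 (A) and node 0 (B) by series/parallel combination:
  Rp1 = R1 ‖ R2 (parallel, both between nodes 0 and 1) = 1/(1/1000 + 1/500) = 333.3 Ω
R_th = 333.3 Ω

Final answer: V_th = 8 V, R_th = 333.3 Ω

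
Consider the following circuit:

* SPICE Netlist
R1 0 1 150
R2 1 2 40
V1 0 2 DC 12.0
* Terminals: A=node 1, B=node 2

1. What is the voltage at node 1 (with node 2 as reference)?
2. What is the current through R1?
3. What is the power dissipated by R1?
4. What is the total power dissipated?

Nodal analysis, taking node 2 as the 0 V reference.
Source V1 fixes V_0 = 12 V.
KCL at each unknown node (sum of currents leaving = 0; resistances in Ω):
  Node 1: (V_1 - 12)/150 + (V_1 - 0)/40 = 0
Collecting terms: 0.03167 × V_1 = 0.08  =>  V_1 = 2.526 V
Part 1:
  Read off the nodal solution: V_1 = 2.526 V
Part 2:
  I_R1 = (V_0 - V_1)/R1 = (12 - 2.526)/150 = 0.06316 A
  Magnitude: I_R1 = 0.06316 A
Part 3:
  I_R1 = (V_0 - V_1)/R1 = (12 - 2.526)/150 = 0.06316 A
  P_R1 = I_R1² × R1 = (0.06316)² × 150 = 0.5983 W
Part 4:
  Power in each resistor, P = (ΔV)²/R:
    P_R1 = (12 - 2.526)²/150 = 0.5983 W
    P_R2 = (2.526 - 0)²/40 = 0.1596 W
  P_total = P_R1 + P_R2 = 0.7579 W

Final answers:
1. V_1 = 2.526 V
2. I_R1 = 0.06316 A
3. P_R1 = 0.5983 W
4. P_total = 0.7579 W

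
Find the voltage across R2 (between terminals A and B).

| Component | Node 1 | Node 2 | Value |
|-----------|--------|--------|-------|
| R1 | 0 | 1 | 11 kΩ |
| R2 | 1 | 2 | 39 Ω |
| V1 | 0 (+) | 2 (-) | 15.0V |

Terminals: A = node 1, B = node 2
R1 and R2 are in series across V1 (node 0 → node 1 → node 2), and the output A–B is taken across R2, so this is a voltage divider.
Series current: I = V1/(R1 + R2) = 15/(11000 + 39) = 15/11040 = 0.001359 A
V_R2 = I × R2 = V1 × R2/(R1 + R2) = 15 × 39/11040 = 0.05299 V

Final answer: 0.05299 V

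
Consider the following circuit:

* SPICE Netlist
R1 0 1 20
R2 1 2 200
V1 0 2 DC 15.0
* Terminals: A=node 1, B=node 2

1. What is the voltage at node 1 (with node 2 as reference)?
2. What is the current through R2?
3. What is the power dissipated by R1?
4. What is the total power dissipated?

Nodal analysis, taking node 2 as the 0 V reference.
Source V1 fixes V_0 = 15 V.
KCL at each unknown node (sum of currents leaving = 0; resistances in Ω):
  Node 1: (V_1 - 15)/20 + (V_1 - 0)/200 = 0
Collecting terms: 0.055 × V_1 = 0.75  =>  V_1 = 13.64 V
Part 1:
  Read off the nodal solution: V_1 = 13.64 V
Part 2:
  I_R2 = (V_1 - V_2)/R2 = (13.64 - 0)/200 = 0.06818 A
  Magnitude: I_R2 = 0.06818 A
Part 3:
  I_R1 = (V_0 - V_1)/R1 = (15 - 13.64)/20 = 0.06818 A
  P_R1 = I_R1² × R1 = (0.06818)² × 20 = 0.09298 W
Part 4:
  Power in each resistor, P = (ΔV)²/R:
    P_R1 = (15 - 13.64)²/20 = 0.09298 W
    P_R2 = (13.64 - 0)²/200 = 0.9298 W
  P_total = P_R1 + P_R2 = 1.023 W

Final answers:
1. V_1 = 13.64 V
2. I_R2 = 0.06818 A
3. P_R1 = 0.09298 W
4. P_total = 1.023 W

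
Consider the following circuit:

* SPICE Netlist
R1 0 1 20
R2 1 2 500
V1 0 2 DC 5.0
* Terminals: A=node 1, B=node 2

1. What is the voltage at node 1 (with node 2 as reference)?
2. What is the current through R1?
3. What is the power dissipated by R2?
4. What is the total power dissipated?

Nodal analysis, taking node 2 as the 0 V reference.
Source V1 fixes V_0 = 5 V.
KCL at each unknown node (sum of currents leaving = 0; resistances in Ω):
  Node 1: (V_1 - 5)/20 + (V_1 - 0)/500 = 0
Collecting terms: 0.052 × V_1 = 0.25  =>  V_1 = 4.808 V
Part 1:
  Read off the nodal solution: V_1 = 4.808 V
Part 2:
  I_R1 = (V_0 - V_1)/R1 = (5 - 4.808)/20 = 0.009615 A
  Magnitude: I_R1 = 0.009615 A
Part 3:
  I_R2 = (V_1 - V_2)/R2 = (4.808 - 0)/500 = 0.009615 A
  P_R2 = I_R2² × R2 = (0.009615)² × 500 = 0.04623 W
Part 4:
  Power in each resistor, P = (ΔV)²/R:
    P_R1 = (5 - 4.808)²/20 = 0.001849 W
    P_R2 = (4.808 - 0)²/500 = 0.04623 W
  P_total = P_R1 + P_R2 = 0.04808 W

Final answers:
1. V_1 = 4.808 V
2. I_R1 = 0.009615 A
3. P_R2 = 0.04623 W
4. P_total = 0.04808 W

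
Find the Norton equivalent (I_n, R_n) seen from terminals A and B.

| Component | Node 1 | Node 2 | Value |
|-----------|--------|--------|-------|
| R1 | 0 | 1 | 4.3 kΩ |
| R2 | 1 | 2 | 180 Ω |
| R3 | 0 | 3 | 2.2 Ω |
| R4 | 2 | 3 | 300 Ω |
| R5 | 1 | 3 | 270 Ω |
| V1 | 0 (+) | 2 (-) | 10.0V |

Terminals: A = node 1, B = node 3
Find the Thévenin equivalent first; then I_n = V_th/R_th and R_n = R_th.
Step 1 — V_th is the open-circuit voltage V_A - V_B (nothing connected across the terminals).
Nodal analysis, taking node 2 as the 0 V reference.
Source V1 fixes V_0 = 10 V.
KCL at each unknown node (sum of currents leaving = 0; resistances in Ω):
  Node 1: (V_1 - 10)/4300 + (V_1 - 0)/180 + (V_1 - V_3)/270 = 0
  Node 3: (V_3 - 10)/2.2 + (V_3 - 0)/300 + (V_3 - V_1)/270 = 0
Collecting terms (coefficients in siemens):
  0.009492·V_1 - 0.003704·V_3 = 0.002326
  0.4616·V_3 - 0.003704·V_1 = 4.545
Determinant D = (0.009492)(0.4616) - (-0.003704)(-0.003704) = 0.004368
V_1 = [(0.002326)(0.4616) - (-0.003704)(4.545)]/D = 4.1 V
V_3 = [(0.009492)(4.545) - (0.002326)(-0.003704)]/D = 9.88 V
V_th = V_1 - V_3 = 4.1 - 9.88 = -5.78 V
Step 2 — R_th: zero the source — replace V1 by a short circuit (node 2 merges into node 0) — and find the resistance seen between A (node 1) and B (node 3).
Reduce the network between node 1 (A) and node 3 (B) by series/parallel combination:
  Rp1 = R1 ‖ R2 (parallel, both between nodes 0 and 1) = 1/(1/4300 + 1/180) = 172.8 Ω
  Rp2 = R3 ‖ R4 (parallel, both between nodes 0 and 3) = 1/(1/2.2 + 1/300) = 2.184 Ω
  Rs1 = Rp1 + Rp2 (series, joined only at node 0) = 172.8 + 2.184 = 175 Ω
  Rp3 = R5 ‖ Rs1 (parallel, both between nodes 1 and 3) = 1/(1/270 + 1/175) = 106.2 Ω
R_th = 106.2 Ω
I_n = V_th/R_th = -5.78/106.2 = -0.05445 A, and R_n = R_th = 106.2 Ω

Final answer: I_n = -0.05445 A, R_n = 106.2 Ω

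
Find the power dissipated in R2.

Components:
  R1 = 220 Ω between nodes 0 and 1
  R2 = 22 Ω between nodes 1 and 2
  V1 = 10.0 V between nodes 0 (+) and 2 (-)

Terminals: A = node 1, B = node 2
Nodal analysis, taking node 2 as the 0 V reference.
Source V1 fixes V_0 = 10 V.
KCL at each unknown node (sum of currents leaving = 0; resistances in Ω):
  Node 1: (V_1 - 10)/220 + (V_1 - 0)/22 = 0
Collecting terms: 0.05 × V_1 = 0.04545  =>  V_1 = 0.9091 V
I_R2 = (V_1 - V_2)/R2 = (0.9091 - 0)/22 = 0.04132 A
P_R2 = I_R2² × R2 = (0.04132)² × 22 = 0.03757 W

Final answer: 0.03757 W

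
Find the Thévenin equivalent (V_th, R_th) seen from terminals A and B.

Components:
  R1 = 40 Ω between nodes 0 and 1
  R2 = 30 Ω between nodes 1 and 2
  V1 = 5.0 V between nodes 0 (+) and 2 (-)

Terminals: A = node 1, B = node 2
Step 1 — V_th is the open-circuit voltage V_A - V_B (nothing connected across the terminals).
Nodal analysis, taking node 2 as the 0 V reference.
Source V1 fixes V_0 = 5 V.
KCL at each unknown node (sum of currents leaving = 0; resistances in Ω):
  Node 1: (V_1 - 5)/40 + (V_1 - 0)/30 = 0
Collecting terms: 0.05833 × V_1 = 0.125  =>  V_1 = 2.143 V
V_th = V_1 - V_2 = 2.143 - 0 = 2.143 V
Step 2 — R_th: zero the source — replace V1 by a short circuit (node 2 merges into node 0) — and find the resistance seen between A (node 1) and B (node 0).
Reduce the network between node 1 (A) and node 0 (B) by series/parallel combination:
  Rp1 = R1 ‖ R2 (parallel, both between nodes 0 and 1) = 1/(1/40 + 1/30) = 17.14 Ω
R_th = 17.14 Ω

Final answer: V_th = 2.143 V, R_th = 17.14 Ω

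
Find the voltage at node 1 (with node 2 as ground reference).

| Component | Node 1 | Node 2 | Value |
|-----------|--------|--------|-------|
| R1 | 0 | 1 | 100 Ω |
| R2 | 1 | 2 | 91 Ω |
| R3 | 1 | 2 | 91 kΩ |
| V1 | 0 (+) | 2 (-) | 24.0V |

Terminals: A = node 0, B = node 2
Nodal analysis, taking node 2 as the 0 V reference.
Source V1 fixes V_0 = 24 V.
KCL at each unknown node (sum of currents leaving = 0; resistances in Ω):
  Node 1: (V_1 - 24)/100 + (V_1 - 0)/91 + (V_1 - 0)/91000 = 0
Collecting terms: 0.021 × V_1 = 0.24  =>  V_1 = 11.43 V
The requested potential is V_1 = 11.43 V.

Final answer: V_1 = 11.43 V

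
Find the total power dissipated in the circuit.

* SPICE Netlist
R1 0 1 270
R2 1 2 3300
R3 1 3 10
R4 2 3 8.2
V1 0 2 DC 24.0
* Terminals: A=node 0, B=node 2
Nodal analysis, taking node 2 as the 0 V reference.
Source V1 fixes V_0 = 24 V.
KCL at each unknown node (sum of currents leaving = 0; resistances in Ω):
  Node 1: (V_1 - 24)/270 + (V_1 - 0)/3300 + (V_1 - V_3)/10 = 0
  Node 3: (V_3 - V_1)/10 + (V_3 - 0)/8.2 = 0
Collecting terms (coefficients in siemens):
  0.104·V_1 - 0.1·V_3 = 0.08889
  0.222·V_3 - 0.1·V_1 = 0
Determinant D = (0.104)(0.222) - (-0.1)(-0.1) = 0.01308
V_1 = [(0.08889)(0.222) - (-0.1)(0)]/D = 1.508 V
V_3 = [(0.104)(0) - (0.08889)(-0.1)]/D = 0.6793 V
Power in each resistor, P = (ΔV)²/R:
  P_R1 = (24 - 1.508)²/270 = 1.874 W
  P_R2 = (1.508 - 0)²/3300 = 0.0006889 W
  P_R3 = (1.508 - 0.6793)²/10 = 0.06864 W
  P_R4 = (0 - 0.6793)²/8.2 = 0.05628 W
P_total = P_R1 + P_R2 + P_R3 + P_R4 = 1.999 W

Final answer: 1.999 W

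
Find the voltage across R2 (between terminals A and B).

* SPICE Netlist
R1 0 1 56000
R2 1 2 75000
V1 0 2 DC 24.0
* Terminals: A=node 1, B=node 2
R1 and R2 are in series across V1 (node 0 → node 1 → node 2), and the output A–B is taken across R2, so this is a voltage divider.
Series current: I = V1/(R1 + R2) = 24/(56000 + 75000) = 24/131000 = 0.0001832 A
V_R2 = I × R2 = V1 × R2/(R1 + R2) = 24 × 75000/131000 = 13.74 V

Final answer: 13.74 V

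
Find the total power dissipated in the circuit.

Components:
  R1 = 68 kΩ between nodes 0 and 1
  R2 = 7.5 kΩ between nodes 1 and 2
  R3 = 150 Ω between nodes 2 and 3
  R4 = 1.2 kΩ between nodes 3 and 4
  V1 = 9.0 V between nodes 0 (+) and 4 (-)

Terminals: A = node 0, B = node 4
Nodal analysis, taking node 4 as the 0 V reference.
Source V1 fixes V_0 = 9 V.
KCL at each unknown node (sum of currents leaving = 0; resistances in Ω):
  Node 1: (V_1 - 9)/68000 + (V_1 - V_2)/7500 = 0
  Node 2: (V_2 - V_1)/7500 + (V_2 - V_3)/150 = 0
  Node 3: (V_3 - V_2)/150 + (V_3 - 0)/1200 = 0
Collecting terms (coefficients in siemens):
  0.000148·V_1 - 0.0001333·V_2 = 0.0001324
  0.0068·V_2 - 0.0001333·V_1 - 0.006667·V_3 = 0
  0.0075·V_3 - 0.006667·V_2 = 0
Solving these 3 simultaneous equations (Gaussian elimination) gives:
  V_1 = 1.036 V, V_2 = 0.1581 V, V_3 = 0.1405 V
Power in each resistor, P = (ΔV)²/R:
  P_R1 = (9 - 1.036)²/68000 = 0.0009326 W
  P_R2 = (1.036 - 0.1581)²/7500 = 0.0001029 W
  P_R3 = (0.1581 - 0.1405)²/150 = 0.000002057 W
  P_R4 = (0.1405 - 0)²/1200 = 0.00001646 W
P_total = P_R1 + P_R2 + P_R3 + P_R4 = 0.001054 W

Final answer: 0.001054 W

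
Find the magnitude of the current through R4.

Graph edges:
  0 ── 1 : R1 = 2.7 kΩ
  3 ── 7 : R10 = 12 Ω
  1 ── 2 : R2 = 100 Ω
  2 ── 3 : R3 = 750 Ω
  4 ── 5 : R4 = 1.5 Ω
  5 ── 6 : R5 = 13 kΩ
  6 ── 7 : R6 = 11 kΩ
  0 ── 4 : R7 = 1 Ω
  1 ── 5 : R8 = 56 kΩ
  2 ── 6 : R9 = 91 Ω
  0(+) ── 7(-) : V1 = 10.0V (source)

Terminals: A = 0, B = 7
Nodal analysis, taking node 7 as the 0 V reference.
Source V1 fixes V_0 = 10 V.
KCL at each unknown node (sum of currents leaving = 0; resistances in Ω):
  Node 1: (V_1 - 10)/2700 + (V_1 - V_2)/100 + (V_1 - V_5)/56000 = 0
  Node 2: (V_2 - V_1)/100 + (V_2 - V_3)/750 + (V_2 - V_6)/91 = 0
  Node 3: (V_3 - V_2)/750 + (V_3 - 0)/12 = 0
  Node 4: (V_4 - V_5)/1.5 + (V_4 - 10)/1 = 0
  Node 5: (V_5 - V_4)/1.5 + (V_5 - V_6)/13000 + (V_5 - V_1)/56000 = 0
  Node 6: (V_6 - V_5)/13000 + (V_6 - 0)/11000 + (V_6 - V_2)/91 = 0
Collecting terms (coefficients in siemens):
  0.01039·V_1 - 0.01·V_2 - 0.00001786·V_5 = 0.003704
  0.02232·V_2 - 0.01·V_1 - 0.001333·V_3 - 0.01099·V_6 = 0
  0.08467·V_3 - 0.001333·V_2 = 0
  1.667·V_4 - 0.6667·V_5 = 10
  0.6668·V_5 - 0.00001786·V_1 - 0.6667·V_4 - 0.00007692·V_6 = 0
  0.01116·V_6 - 0.01099·V_2 - 0.00007692·V_5 = 0
Solving these 6 simultaneous equations (Gaussian elimination) gives:
  V_1 = 2.711 V, V_2 = 2.428 V, V_3 = 0.03823 V, V_4 = 9.999 V
  V_5 = 9.998 V, V_6 = 2.46 V
I_R4 = (V_4 - V_5)/R4 = (9.999 - 9.998)/1.5 = 0.00071 A
|I_R4| = 0.00071 A

Final answer: |I_R4| = 0.00071 A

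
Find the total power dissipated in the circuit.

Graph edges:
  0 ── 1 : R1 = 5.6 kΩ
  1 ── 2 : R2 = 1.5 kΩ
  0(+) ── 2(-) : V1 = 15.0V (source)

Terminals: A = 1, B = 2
Nodal analysis, taking node 2 as the 0 V reference.
Source V1 fixes V_0 = 15 V.
KCL at each unknown node (sum of currents leaving = 0; resistances in Ω):
  Node 1: (V_1 - 15)/5600 + (V_1 - 0)/1500 = 0
Collecting terms: 0.0008452 × V_1 = 0.002679  =>  V_1 = 3.169 V
Power in each resistor, P = (ΔV)²/R:
  P_R1 = (15 - 3.169)²/5600 = 0.025 W
  P_R2 = (3.169 - 0)²/1500 = 0.006695 W
P_total = P_R1 + P_R2 = 0.03169 W

Final answer: 0.03169 W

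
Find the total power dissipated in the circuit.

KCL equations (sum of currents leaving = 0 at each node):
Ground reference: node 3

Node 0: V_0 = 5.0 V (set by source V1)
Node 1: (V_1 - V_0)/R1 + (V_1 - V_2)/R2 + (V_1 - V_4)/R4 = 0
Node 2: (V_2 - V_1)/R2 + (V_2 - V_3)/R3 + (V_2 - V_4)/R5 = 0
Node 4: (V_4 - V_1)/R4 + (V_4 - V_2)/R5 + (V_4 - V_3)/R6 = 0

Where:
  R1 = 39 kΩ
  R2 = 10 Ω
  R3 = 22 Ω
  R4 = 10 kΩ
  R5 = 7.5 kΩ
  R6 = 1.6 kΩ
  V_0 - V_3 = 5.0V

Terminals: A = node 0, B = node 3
Nodal analysis, taking node 3 as the 0 V reference.
Source V1 fixes V_0 = 5 V.
KCL at each unknown node (sum of currents leaving = 0; resistances in Ω):
  Node 1: (V_1 - 5)/39000 + (V_1 - V_2)/10 + (V_1 - V_4)/10000 = 0
  Node 2: (V_2 - V_1)/10 + (V_2 - 0)/22 + (V_2 - V_4)/7500 = 0
  Node 4: (V_4 - V_1)/10000 + (V_4 - V_2)/7500 + (V_4 - 0)/1600 = 0
Collecting terms (coefficients in siemens):
  0.1001·V_1 - 0.1·V_2 - 0.0001·V_4 = 0.0001282
  0.1456·V_2 - 0.1·V_1 - 0.0001333·V_4 = 0
  0.0008583·V_4 - 0.0001·V_1 - 0.0001333·V_2 = 0
Solving these 3 simultaneous equations (Gaussian elimination) gives:
  V_1 = 0.004084 V, V_2 = 0.002806 V, V_4 = 0.0009116 V
Power in each resistor, P = (ΔV)²/R:
  P_R1 = (5 - 0.004084)²/39000 = 0.00064 W
  P_R2 = (0.004084 - 0.002806)²/10 = 0.0000001633 W
  P_R3 = (0.002806 - 0)²/22 = 0.0000003578 W
  P_R4 = (0.004084 - 0.0009116)²/10000 = 0.000000001006 W
  P_R5 = (0.002806 - 0.0009116)²/7500 = 0.0000000004783 W
  P_R6 = (0 - 0.0009116)²/1600 = 0.0000000005194 W
P_total = P_R1 + P_R2 + P_R3 + P_R4 + P_R5 + P_R6 = 0.0006405 W

Final answer: 0.0006405 W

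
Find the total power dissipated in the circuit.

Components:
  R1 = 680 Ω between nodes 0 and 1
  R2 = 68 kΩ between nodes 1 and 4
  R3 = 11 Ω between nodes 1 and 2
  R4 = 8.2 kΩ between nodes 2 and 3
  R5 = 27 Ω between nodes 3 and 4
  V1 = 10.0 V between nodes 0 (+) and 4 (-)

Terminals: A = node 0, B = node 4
Nodal analysis, taking node 4 as the 0 V reference.
Source V1 fixes V_0 = 10 V.
KCL at each unknown node (sum of currents leaving = 0; resistances in Ω):
  Node 1: (V_1 - 10)/680 + (V_1 - 0)/68000 + (V_1 - V_2)/11 = 0
  Node 2: (V_2 - V_1)/11 + (V_2 - V_3)/8200 = 0
  Node 3: (V_3 - V_2)/8200 + (V_3 - 0)/27 = 0
Collecting terms (coefficients in siemens):
  0.09239·V_1 - 0.09091·V_2 = 0.01471
  0.09103·V_2 - 0.09091·V_1 - 0.000122·V_3 = 0
  0.03716·V_3 - 0.000122·V_2 = 0
Solving these 3 simultaneous equations (Gaussian elimination) gives:
  V_1 = 9.153 V, V_2 = 9.141 V, V_3 = 0.03 V
Power in each resistor, P = (ΔV)²/R:
  P_R1 = (10 - 9.153)²/680 = 0.001055 W
  P_R2 = (9.153 - 0)²/68000 = 0.001232 W
  P_R3 = (9.153 - 9.141)²/11 = 0.00001358 W
  P_R4 = (9.141 - 0.03)²/8200 = 0.01012 W
  P_R5 = (0.03 - 0)²/27 = 0.00003333 W
P_total = P_R1 + P_R2 + P_R3 + P_R4 + P_R5 = 0.01246 W

Final answer: 0.01246 W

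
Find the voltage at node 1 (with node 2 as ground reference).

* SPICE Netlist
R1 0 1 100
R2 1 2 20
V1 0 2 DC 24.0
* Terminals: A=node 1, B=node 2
Nodal analysis, taking node 2 as the 0 V reference.
Source V1 fixes V_0 = 24 V.
KCL at each unknown node (sum of currents leaving = 0; resistances in Ω):
  Node 1: (V_1 - 24)/100 + (V_1 - 0)/20 = 0
Collecting terms: 0.06 × V_1 = 0.24  =>  V_1 = 4 V
The requested potential is V_1 = 4 V.

Final answer: V_1 = 4 V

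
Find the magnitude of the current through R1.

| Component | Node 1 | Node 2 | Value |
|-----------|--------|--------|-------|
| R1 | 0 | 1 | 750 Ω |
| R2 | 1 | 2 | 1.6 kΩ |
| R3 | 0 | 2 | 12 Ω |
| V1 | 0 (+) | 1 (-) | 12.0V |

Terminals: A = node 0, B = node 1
Nodal analysis, taking node 1 as the 0 V reference.
Source V1 fixes V_0 = 12 V.
KCL at each unknown node (sum of currents leaving = 0; resistances in Ω):
  Node 2: (V_2 - 0)/1600 + (V_2 - 12)/12 = 0
Collecting terms: 0.08396 × V_2 = 1  =>  V_2 = 11.91 V
I_R1 = (V_0 - V_1)/R1 = (12 - 0)/750 = 0.016 A
|I_R1| = 0.016 A

Final answer: |I_R1| = 0.016 A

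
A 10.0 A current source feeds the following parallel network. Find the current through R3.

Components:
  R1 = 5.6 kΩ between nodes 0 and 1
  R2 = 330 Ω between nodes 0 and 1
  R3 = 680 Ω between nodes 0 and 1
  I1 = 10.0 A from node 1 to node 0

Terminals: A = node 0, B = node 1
All resistors sit directly between nodes 0 and 1, so they are in parallel and share one voltage V; the full source current 10 A splits among them.
1/R_par = 1/5600 + 1/330 + 1/680 = 0.004679 S  =>  R_par = 213.7 Ω
V = I × R_par = 10 × 213.7 = 2137 V
I_R3 = V/R3 = 2137/680 = 3.143 A

Final answer: 3.143 A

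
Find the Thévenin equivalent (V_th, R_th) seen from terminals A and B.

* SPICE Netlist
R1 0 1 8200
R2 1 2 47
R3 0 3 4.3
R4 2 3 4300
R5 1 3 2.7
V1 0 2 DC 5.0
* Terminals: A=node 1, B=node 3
Step 1 — V_th is the open-circuit voltage V_A - V_B (nothing connected across the terminals).
Nodal analysis, taking node 2 as the 0 V reference.
Source V1 fixes V_0 = 5 V.
KCL at each unknown node (sum of currents leaving = 0; resistances in Ω):
  Node 1: (V_1 - 5)/8200 + (V_1 - 0)/47 + (V_1 - V_3)/2.7 = 0
  Node 3: (V_3 - 5)/4.3 + (V_3 - 0)/4300 + (V_3 - V_1)/2.7 = 0
Collecting terms (coefficients in siemens):
  0.3918·V_1 - 0.3704·V_3 = 0.0006098
  0.6032·V_3 - 0.3704·V_1 = 1.163
Determinant D = (0.3918)(0.6032) - (-0.3704)(-0.3704) = 0.09913
V_1 = [(0.0006098)(0.6032) - (-0.3704)(1.163)]/D = 4.348 V
V_3 = [(0.3918)(1.163) - (0.0006098)(-0.3704)]/D = 4.598 V
V_th = V_1 - V_3 = 4.348 - 4.598 = -0.2496 V
Step 2 — R_th: zero the source — replace V1 by a short circuit (node 2 merges into node 0) — and find the resistance seen between A (node 1) and B (node 3).
Reduce the network between node 1 (A) and node 3 (B) by series/parallel combination:
  Rp1 = R1 ‖ R2 (parallel, both between nodes 0 and 1) = 1/(1/8200 + 1/47) = 46.73 Ω
  Rp2 = R3 ‖ R4 (parallel, both between nodes 0 and 3) = 1/(1/4.3 + 1/4300) = 4.296 Ω
  Rs1 = Rp1 + Rp2 (series, joined only at node 0) = 46.73 + 4.296 = 51.03 Ω
  Rp3 = R5 ‖ Rs1 (parallel, both between nodes 1 and 3) = 1/(1/2.7 + 1/51.03) = 2.564 Ω
R_th = 2.564 Ω

Final answer: V_th = -0.2496 V, R_th = 2.564 Ω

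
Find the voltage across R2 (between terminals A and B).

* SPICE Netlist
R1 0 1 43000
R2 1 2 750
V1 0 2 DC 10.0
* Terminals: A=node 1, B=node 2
R1 and R2 are in series across V1 (node 0 → node 1 → node 2), and the output A–B is taken across R2, so this is a voltage divider.
Series current: I = V1/(R1 + R2) = 10/(43000 + 750) = 10/43750 = 0.0002286 A
V_R2 = I × R2 = V1 × R2/(R1 + R2) = 10 × 750/43750 = 0.1714 V

Final answer: 0.1714 V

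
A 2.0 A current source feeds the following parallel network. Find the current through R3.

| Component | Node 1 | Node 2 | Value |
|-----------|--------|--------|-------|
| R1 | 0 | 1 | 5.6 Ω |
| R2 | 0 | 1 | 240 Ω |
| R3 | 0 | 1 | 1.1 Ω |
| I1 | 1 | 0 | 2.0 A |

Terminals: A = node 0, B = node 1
All resistors sit directly between nodes 0 and 1, so they are in parallel and share one voltage V; the full source current 2 A splits among them.
1/R_par = 1/5.6 + 1/240 + 1/1.1 = 1.092 S  =>  R_par = 0.9159 Ω
V = I × R_par = 2 × 0.9159 = 1.832 V
I_R3 = V/R3 = 1.832/1.1 = 1.665 A

Final answer: 1.665 A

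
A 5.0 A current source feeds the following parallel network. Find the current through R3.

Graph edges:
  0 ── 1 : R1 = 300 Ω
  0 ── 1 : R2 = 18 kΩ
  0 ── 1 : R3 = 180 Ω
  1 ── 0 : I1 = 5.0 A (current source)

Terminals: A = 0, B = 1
All resistors sit directly between nodes 0 and 1, so they are in parallel and share one voltage V; the full source current 5 A splits among them.
1/R_par = 1/300 + 1/18000 + 1/180 = 0.008944 S  =>  R_par = 111.8 Ω
V = I × R_par = 5 × 111.8 = 559 V
I_R3 = V/R3 = 559/180 = 3.106 A

Final answer: 3.106 A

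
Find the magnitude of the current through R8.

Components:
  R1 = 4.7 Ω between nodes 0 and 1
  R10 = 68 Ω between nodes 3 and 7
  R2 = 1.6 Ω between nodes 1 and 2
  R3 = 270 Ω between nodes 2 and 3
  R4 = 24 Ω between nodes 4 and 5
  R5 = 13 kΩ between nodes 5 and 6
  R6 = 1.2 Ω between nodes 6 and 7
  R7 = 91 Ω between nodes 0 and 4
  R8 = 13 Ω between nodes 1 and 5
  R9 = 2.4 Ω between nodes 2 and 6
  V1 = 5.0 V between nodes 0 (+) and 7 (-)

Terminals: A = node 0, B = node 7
Nodal analysis, taking node 7 as the 0 V reference.
Source V1 fixes V_0 = 5 V.
KCL at each unknown node (sum of currents leaving = 0; resistances in Ω):
  Node 1: (V_1 - 5)/4.7 + (V_1 - V_2)/1.6 + (V_1 - V_5)/13 = 0
  Node 2: (V_2 - V_1)/1.6 + (V_2 - V_3)/270 + (V_2 - V_6)/2.4 = 0
  Node 3: (V_3 - V_2)/270 + (V_3 - 0)/68 = 0
  Node 4: (V_4 - V_5)/24 + (V_4 - 5)/91 = 0
  Node 5: (V_5 - V_4)/24 + (V_5 - V_6)/13000 + (V_5 - V_1)/13 = 0
  Node 6: (V_6 - V_5)/13000 + (V_6 - 0)/1.2 + (V_6 - V_2)/2.4 = 0
Collecting terms (coefficients in siemens):
  0.9147·V_1 - 0.625·V_2 - 0.07692·V_5 = 1.064
  1.045·V_2 - 0.625·V_1 - 0.003704·V_3 - 0.4167·V_6 = 0
  0.01841·V_3 - 0.003704·V_2 = 0
  0.05266·V_4 - 0.04167·V_5 = 0.05495
  0.1187·V_5 - 0.07692·V_1 - 0.04167·V_4 - 0.00007692·V_6 = 0
  1.25·V_6 - 0.4167·V_2 - 0.00007692·V_5 = 0
Solving these 6 simultaneous equations (Gaussian elimination) gives:
  V_1 = 2.662 V, V_2 = 1.837 V, V_3 = 0.3695 V, V_4 = 3.336 V
  V_5 = 2.897 V, V_6 = 0.6124 V
I_R8 = (V_1 - V_5)/R8 = (2.662 - 2.897)/13 = -0.01811 A
|I_R8| = 0.01811 A

Final answer: |I_R8| = 0.01811 A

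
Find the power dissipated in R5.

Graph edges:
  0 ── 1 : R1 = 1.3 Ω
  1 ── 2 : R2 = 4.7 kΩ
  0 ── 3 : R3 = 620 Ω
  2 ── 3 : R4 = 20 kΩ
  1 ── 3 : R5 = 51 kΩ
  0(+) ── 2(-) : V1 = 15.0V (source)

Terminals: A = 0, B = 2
Nodal analysis, taking node 2 as the 0 V reference.
Source V1 fixes V_0 = 15 V.
KCL at each unknown node (sum of currents leaving = 0; resistances in Ω):
  Node 1: (V_1 - 15)/1.3 + (V_1 - 0)/4700 + (V_1 - V_3)/51000 = 0
  Node 3: (V_3 - 15)/620 + (V_3 - 0)/20000 + (V_3 - V_1)/51000 = 0
Collecting terms (coefficients in siemens):
  0.7695·V_1 - 0.00001961·V_3 = 11.54
  0.001683·V_3 - 0.00001961·V_1 = 0.02419
Determinant D = (0.7695)(0.001683) - (-0.00001961)(-0.00001961) = 0.001295
V_1 = [(11.54)(0.001683) - (-0.00001961)(0.02419)]/D = 15 V
V_3 = [(0.7695)(0.02419) - (11.54)(-0.00001961)]/D = 14.55 V
I_R5 = (V_1 - V_3)/R5 = (15 - 14.55)/51000 = 0.00000866 A
P_R5 = I_R5² × R5 = (0.00000866)² × 51000 = 0.000003825 W

Final answer: 3.825e-06 W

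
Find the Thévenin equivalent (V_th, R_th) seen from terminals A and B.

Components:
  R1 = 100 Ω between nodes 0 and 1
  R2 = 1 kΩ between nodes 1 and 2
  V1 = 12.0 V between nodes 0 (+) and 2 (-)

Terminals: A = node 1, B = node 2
Step 1 — V_th is the open-circuit voltage V_A - V_B (nothing connected across the terminals).
Nodal analysis, taking node 2 as the 0 V reference.
Source V1 fixes V_0 = 12 V.
KCL at each unknown node (sum of currents leaving = 0; resistances in Ω):
  Node 1: (V_1 - 12)/100 + (V_1 - 0)/1000 = 0
Collecting terms: 0.011 × V_1 = 0.12  =>  V_1 = 10.91 V
V_th = V_1 - V_2 = 10.91 - 0 = 10.91 V
Step 2 — R_th: zero the source — replace V1 by a short circuit (node 2 merges into node 0) — and find the resistance seen between A (node 1) and B (node 0).
Reduce the network between node 1 (A) and node 0 (B) by series/parallel combination:
  Rp1 = R1 ‖ R2 (parallel, both between nodes 0 and 1) = 1/(1/100 + 1/1000) = 90.91 Ω
R_th = 90.91 Ω

Final answer: V_th = 10.91 V, R_th = 90.91 Ω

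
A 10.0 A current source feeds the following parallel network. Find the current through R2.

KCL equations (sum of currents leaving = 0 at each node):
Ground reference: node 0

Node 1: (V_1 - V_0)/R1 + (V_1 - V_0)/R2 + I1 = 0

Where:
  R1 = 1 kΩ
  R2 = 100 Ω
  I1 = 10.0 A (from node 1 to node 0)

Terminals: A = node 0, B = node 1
All resistors sit directly between nodes 0 and 1, so they are in parallel and share one voltage V; the full source current 10 A splits among them.
1/R_par = 1/1000 + 1/100 = 0.011 S  =>  R_par = 90.91 Ω
V = I × R_par = 10 × 90.91 = 909.1 V
I_R2 = V/R2 = 909.1/100 = 9.091 A

Final answer: 9.091 A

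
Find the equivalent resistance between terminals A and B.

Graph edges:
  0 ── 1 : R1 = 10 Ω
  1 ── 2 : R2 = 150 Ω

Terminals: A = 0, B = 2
Reduce the network between node 0 (A) and node 2 (B) by series/parallel combination:
  Rs1 = R1 + R2 (series, joined only at node 1) = 10 + 150 = 160 Ω
R_eq = 160 Ω

Final answer: 160 Ω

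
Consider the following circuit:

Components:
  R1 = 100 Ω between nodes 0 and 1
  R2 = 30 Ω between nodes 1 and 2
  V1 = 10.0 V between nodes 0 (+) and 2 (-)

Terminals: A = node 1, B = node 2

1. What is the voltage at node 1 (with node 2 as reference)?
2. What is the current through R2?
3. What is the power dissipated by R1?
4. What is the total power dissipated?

Nodal analysis, taking node 2 as the 0 V reference.
Source V1 fixes V_0 = 10 V.
KCL at each unknown node (sum of currents leaving = 0; resistances in Ω):
  Node 1: (V_1 - 10)/100 + (V_1 - 0)/30 = 0
Collecting terms: 0.04333 × V_1 = 0.1  =>  V_1 = 2.308 V
Part 1:
  Read off the nodal solution: V_1 = 2.308 V
Part 2:
  I_R2 = (V_1 - V_2)/R2 = (2.308 - 0)/30 = 0.07692 A
  Magnitude: I_R2 = 0.07692 A
Part 3:
  I_R1 = (V_0 - V_1)/R1 = (10 - 2.308)/100 = 0.07692 A
  P_R1 = I_R1² × R1 = (0.07692)² × 100 = 0.5917 W
Part 4:
  Power in each resistor, P = (ΔV)²/R:
    P_R1 = (10 - 2.308)²/100 = 0.5917 W
    P_R2 = (2.308 - 0)²/30 = 0.1775 W
  P_total = P_R1 + P_R2 = 0.7692 W

Final answers:
1. V_1 = 2.308 V
2. I_R2 = 0.07692 A
3. P_R1 = 0.5917 W
4. P_total = 0.7692 W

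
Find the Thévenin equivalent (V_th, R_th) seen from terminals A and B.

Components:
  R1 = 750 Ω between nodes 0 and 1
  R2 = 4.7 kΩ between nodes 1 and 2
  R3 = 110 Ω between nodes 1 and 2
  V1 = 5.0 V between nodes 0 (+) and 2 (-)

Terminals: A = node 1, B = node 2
Step 1 — V_th is the open-circuit voltage V_A - V_B (nothing connected across the terminals).
Nodal analysis, taking node 2 as the 0 V reference.
Source V1 fixes V_0 = 5 V.
KCL at each unknown node (sum of currents leaving = 0; resistances in Ω):
  Node 1: (V_1 - 5)/750 + (V_1 - 0)/4700 + (V_1 - 0)/110 = 0
Collecting terms: 0.01064 × V_1 = 0.006667  =>  V_1 = 0.6267 V
V_th = V_1 - V_2 = 0.6267 - 0 = 0.6267 V
Step 2 — R_th: zero the source — replace V1 by a short circuit (node 2 merges into node 0) — and find the resistance seen between A (node 1) and B (node 0).
Reduce the network between node 1 (A) and node 0 (B) by series/parallel combination:
  Rp1 = R1 ‖ R2 ‖ R3 (parallel, all between nodes 0 and 1) = 1/(1/750 + 1/4700 + 1/110) = 94.01 Ω
R_th = 94.01 Ω

Final answer: V_th = 0.6267 V, R_th = 94.01 Ω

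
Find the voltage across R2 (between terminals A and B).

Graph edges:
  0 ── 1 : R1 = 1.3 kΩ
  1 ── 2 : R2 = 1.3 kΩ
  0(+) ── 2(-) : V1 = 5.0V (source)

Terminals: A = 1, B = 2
R1 and R2 are in series across V1 (node 0 → node 1 → node 2), and the output A–B is taken across R2, so this is a voltage divider.
Series current: I = V1/(R1 + R2) = 5/(1300 + 1300) = 5/2600 = 0.001923 A
V_R2 = I × R2 = V1 × R2/(R1 + R2) = 5 × 1300/2600 = 2.5 V

Final answer: 2.5 V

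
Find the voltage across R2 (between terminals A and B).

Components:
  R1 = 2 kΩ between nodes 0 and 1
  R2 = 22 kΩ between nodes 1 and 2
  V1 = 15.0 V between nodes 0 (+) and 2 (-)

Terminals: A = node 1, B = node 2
R1 and R2 are in series across V1 (node 0 → node 1 → node 2), and the output A–B is taken across R2, so this is a voltage divider.
Series current: I = V1/(R1 + R2) = 15/(2000 + 22000) = 15/24000 = 0.000625 A
V_R2 = I × R2 = V1 × R2/(R1 + R2) = 15 × 22000/24000 = 13.75 V

Final answer: 13.75 V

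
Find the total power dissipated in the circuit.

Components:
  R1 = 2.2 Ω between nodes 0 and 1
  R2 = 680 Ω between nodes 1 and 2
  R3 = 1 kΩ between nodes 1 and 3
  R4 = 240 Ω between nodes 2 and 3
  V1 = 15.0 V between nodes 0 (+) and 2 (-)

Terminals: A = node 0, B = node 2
Nodal analysis, taking node 2 as the 0 V reference.
Source V1 fixes V_0 = 15 V.
KCL at each unknown node (sum of currents leaving = 0; resistances in Ω):
  Node 1: (V_1 - 15)/2.2 + (V_1 - 0)/680 + (V_1 - V_3)/1000 = 0
  Node 3: (V_3 - V_1)/1000 + (V_3 - 0)/240 = 0
Collecting terms (coefficients in siemens):
  0.457·V_1 - 0.001·V_3 = 6.818
  0.005167·V_3 - 0.001·V_1 = 0
Determinant D = (0.457)(0.005167) - (-0.001)(-0.001) = 0.00236
V_1 = [(6.818)(0.005167) - (-0.001)(0)]/D = 14.93 V
V_3 = [(0.457)(0) - (6.818)(-0.001)]/D = 2.889 V
Power in each resistor, P = (ΔV)²/R:
  P_R1 = (15 - 14.93)²/2.2 = 0.002541 W
  P_R2 = (14.93 - 0)²/680 = 0.3276 W
  P_R3 = (14.93 - 2.889)²/1000 = 0.1449 W
  P_R4 = (0 - 2.889)²/240 = 0.03477 W
P_total = P_R1 + P_R2 + P_R3 + P_R4 = 0.5098 W

Final answer: 0.5098 W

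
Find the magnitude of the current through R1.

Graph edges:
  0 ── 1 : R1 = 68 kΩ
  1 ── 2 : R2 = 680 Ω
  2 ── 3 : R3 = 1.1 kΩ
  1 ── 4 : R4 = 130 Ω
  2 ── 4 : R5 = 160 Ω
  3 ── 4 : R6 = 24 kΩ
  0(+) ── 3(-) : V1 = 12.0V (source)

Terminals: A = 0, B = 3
Nodal analysis, taking node 3 as the 0 V reference.
Source V1 fixes V_0 = 12 V.
KCL at each unknown node (sum of currents leaving = 0; resistances in Ω):
  Node 1: (V_1 - 12)/68000 + (V_1 - V_2)/680 + (V_1 - V_4)/130 = 0
  Node 2: (V_2 - V_1)/680 + (V_2 - 0)/1100 + (V_2 - V_4)/160 = 0
  Node 4: (V_4 - V_1)/130 + (V_4 - V_2)/160 + (V_4 - 0)/24000 = 0
Collecting terms (coefficients in siemens):
  0.009178·V_1 - 0.001471·V_2 - 0.007692·V_4 = 0.0001765
  0.00863·V_2 - 0.001471·V_1 - 0.00625·V_4 = 0
  0.01398·V_4 - 0.007692·V_1 - 0.00625·V_2 = 0
Solving these 3 simultaneous equations (Gaussian elimination) gives:
  V_1 = 0.2158 V, V_2 = 0.1815 V, V_4 = 0.1998 V
I_R1 = (V_0 - V_1)/R1 = (12 - 0.2158)/68000 = 0.0001733 A
|I_R1| = 0.0001733 A

Final answer: |I_R1| = 0.0001733 A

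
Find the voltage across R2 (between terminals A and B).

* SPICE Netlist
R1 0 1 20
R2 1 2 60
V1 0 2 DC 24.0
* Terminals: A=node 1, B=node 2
R1 and R2 are in series across V1 (node 0 → node 1 → node 2), and the output A–B is taken across R2, so this is a voltage divider.
Series current: I = V1/(R1 + R2) = 24/(20 + 60) = 24/80 = 0.3 A
V_R2 = I × R2 = V1 × R2/(R1 + R2) = 24 × 60/80 = 18 V

Final answer: 18 V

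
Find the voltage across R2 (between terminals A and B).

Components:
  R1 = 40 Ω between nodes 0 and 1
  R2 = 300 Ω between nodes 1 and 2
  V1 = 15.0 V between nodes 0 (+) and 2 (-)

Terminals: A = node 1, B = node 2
R1 and R2 are in series across V1 (node 0 → node 1 → node 2), and the output A–B is taken across R2, so this is a voltage divider.
Series current: I = V1/(R1 + R2) = 15/(40 + 300) = 15/340 = 0.04412 A
V_R2 = I × R2 = V1 × R2/(R1 + R2) = 15 × 300/340 = 13.24 V

Final answer: 13.24 V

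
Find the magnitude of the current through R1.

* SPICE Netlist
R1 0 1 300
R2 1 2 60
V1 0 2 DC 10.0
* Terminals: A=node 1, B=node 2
Nodal analysis, taking node 2 as the 0 V reference.
Source V1 fixes V_0 = 10 V.
KCL at each unknown node (sum of currents leaving = 0; resistances in Ω):
  Node 1: (V_1 - 10)/300 + (V_1 - 0)/60 = 0
Collecting terms: 0.02 × V_1 = 0.03333  =>  V_1 = 1.667 V
I_R1 = (V_0 - V_1)/R1 = (10 - 1.667)/300 = 0.02778 A
|I_R1| = 0.02778 A

Final answer: |I_R1| = 0.02778 A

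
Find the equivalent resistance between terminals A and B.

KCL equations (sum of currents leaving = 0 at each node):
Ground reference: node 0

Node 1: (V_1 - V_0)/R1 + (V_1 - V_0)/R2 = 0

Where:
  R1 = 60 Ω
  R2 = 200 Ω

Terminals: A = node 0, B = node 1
Reduce the network between node 0 (A) and node 1 (B) by series/parallel combination:
  Rp1 = R1 ‖ R2 (parallel, both between nodes 0 and 1) = 1/(1/60 + 1/200) = 46.15 Ω
R_eq = 46.15 Ω

Final answer: 46.15 Ω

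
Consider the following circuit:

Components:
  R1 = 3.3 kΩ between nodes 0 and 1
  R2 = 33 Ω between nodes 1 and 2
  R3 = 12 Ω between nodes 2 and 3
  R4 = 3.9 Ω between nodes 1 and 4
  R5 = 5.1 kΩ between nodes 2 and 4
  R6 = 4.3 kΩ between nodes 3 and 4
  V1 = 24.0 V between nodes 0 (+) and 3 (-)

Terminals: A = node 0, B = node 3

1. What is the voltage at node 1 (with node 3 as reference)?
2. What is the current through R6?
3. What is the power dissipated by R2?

Nodal analysis, taking node 3 as the 0 V reference.
Source V1 fixes V_0 = 24 V.
KCL at each unknown node (sum of currents leaving = 0; resistances in Ω):
  Node 1: (V_1 - 24)/3300 + (V_1 - V_2)/33 + (V_1 - V_4)/3.9 = 0
  Node 2: (V_2 - V_1)/33 + (V_2 - 0)/12 + (V_2 - V_4)/5100 = 0
  Node 4: (V_4 - V_1)/3.9 + (V_4 - V_2)/5100 + (V_4 - 0)/4300 = 0
Collecting terms (coefficients in siemens):
  0.287·V_1 - 0.0303·V_2 - 0.2564·V_4 = 0.007273
  0.1138·V_2 - 0.0303·V_1 - 0.0001961·V_4 = 0
  0.2568·V_4 - 0.2564·V_1 - 0.0001961·V_2 = 0
Solving these 3 simultaneous equations (Gaussian elimination) gives:
  V_1 = 0.3181 V, V_2 = 0.08523 V, V_4 = 0.3176 V
Part 1:
  Read off the nodal solution: V_1 = 0.3181 V
Part 2:
  I_R6 = (V_3 - V_4)/R6 = (0 - 0.3176)/4300 = -0.00007387 A
  Magnitude: I_R6 = 0.00007387 A
Part 3:
  I_R2 = (V_1 - V_2)/R2 = (0.3181 - 0.08523)/33 = 0.007057 A
  P_R2 = I_R2² × R2 = (0.007057)² × 33 = 0.001643 W

Final answers:
1. V_1 = 0.3181 V
2. I_R6 = 7.387e-05 A
3. P_R2 = 0.001643 W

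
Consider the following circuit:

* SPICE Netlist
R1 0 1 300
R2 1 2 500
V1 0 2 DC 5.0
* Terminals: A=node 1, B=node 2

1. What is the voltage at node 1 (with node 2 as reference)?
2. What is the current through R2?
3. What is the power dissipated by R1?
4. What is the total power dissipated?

Nodal analysis, taking node 2 as the 0 V reference.
Source V1 fixes V_0 = 5 V.
KCL at each unknown node (sum of currents leaving = 0; resistances in Ω):
  Node 1: (V_1 - 5)/300 + (V_1 - 0)/500 = 0
Collecting terms: 0.005333 × V_1 = 0.01667  =>  V_1 = 3.125 V
Part 1:
  Read off the nodal solution: V_1 = 3.125 V
Part 2:
  I_R2 = (V_1 - V_2)/R2 = (3.125 - 0)/500 = 0.00625 A
  Magnitude: I_R2 = 0.00625 A
Part 3:
  I_R1 = (V_0 - V_1)/R1 = (5 - 3.125)/300 = 0.00625 A
  P_R1 = I_R1² × R1 = (0.00625)² × 300 = 0.01172 W
Part 4:
  Power in each resistor, P = (ΔV)²/R:
    P_R1 = (5 - 3.125)²/300 = 0.01172 W
    P_R2 = (3.125 - 0)²/500 = 0.01953 W
  P_total = P_R1 + P_R2 = 0.03125 W

Final answers:
1. V_1 = 3.125 V
2. I_R2 = 0.00625 A
3. P_R1 = 0.01172 W
4. P_total = 0.03125 W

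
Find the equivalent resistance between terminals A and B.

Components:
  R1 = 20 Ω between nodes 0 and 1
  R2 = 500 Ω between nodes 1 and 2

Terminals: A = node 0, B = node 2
Reduce the network between node 0 (A) and node 2 (B) by series/parallel combination:
  Rs1 = R1 + R2 (series, joined only at node 1) = 20 + 500 = 520 Ω
R_eq = 520 Ω

Final answer: 520 Ω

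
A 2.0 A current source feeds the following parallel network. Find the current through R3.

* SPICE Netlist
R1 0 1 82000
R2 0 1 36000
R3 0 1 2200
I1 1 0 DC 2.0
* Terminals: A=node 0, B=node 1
All resistors sit directly between nodes 0 and 1, so they are in parallel and share one voltage V; the full source current 2 A splits among them.
1/R_par = 1/82000 + 1/36000 + 1/2200 = 0.0004945 S  =>  R_par = 2022 Ω
V = I × R_par = 2 × 2022 = 4044 V
I_R3 = V/R3 = 4044/2200 = 1.838 A

Final answer: 1.838 A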